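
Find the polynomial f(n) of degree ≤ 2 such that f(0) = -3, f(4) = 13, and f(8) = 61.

Using the Lagrange interpolation formula with nodes 0, 4, 8:
  L_0(n) = (n - 4)(n - 8) / 32
  L_1(n) = n(n - 8) / -16
  L_2(n) = n(n - 4) / 32
Then f(n) = -3·L_0(n) + 13·L_1(n) + 61·L_2(n).
Expanding and collecting terms gives f(n) = n^2 - 3.
Check: f(8) = 61. ✓

f(n) = n^2 - 3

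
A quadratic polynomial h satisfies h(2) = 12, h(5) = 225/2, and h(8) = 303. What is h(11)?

1167/2

Forward differences of the values at x = 2, 5, 8:
  h  : 12  225/2  303
  Δ  : 201/2  381/2
  Δ^2: 90
The second differences are constant, confirming degree 2.
Interpolating (Newton forward form) and evaluating at x = 11 gives h(11) = 1167/2.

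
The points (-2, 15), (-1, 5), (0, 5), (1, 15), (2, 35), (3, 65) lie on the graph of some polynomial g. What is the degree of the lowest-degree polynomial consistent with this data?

2

Forward differences of the values at t = -2, -1, 0, 1, 2, 3:
  g  : 15  5  5  15  35  65
  Δ  : -10  0  10  20  30
  Δ^2: 10  10  10  10
  Δ^3: 0  0  0
  Δ^4: 0  0
  Δ^5: 0
The second differences are constant (10) and nonzero, while all higher differences vanish, so the minimal degree is 2.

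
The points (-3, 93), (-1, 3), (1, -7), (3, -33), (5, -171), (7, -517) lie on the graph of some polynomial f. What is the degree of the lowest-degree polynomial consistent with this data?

Forward differences of the values at u = -3, -1, 1, 3, 5, 7:
  f  : 93  3  -7  -33  -171  -517
  Δ  : -90  -10  -26  -138  -346
  Δ^2: 80  -16  -112  -208
  Δ^3: -96  -96  -96
  Δ^4: 0  0
  Δ^5: 0
The third differences are constant (-96) and nonzero, while all higher differences vanish, so the minimal degree is 3.

3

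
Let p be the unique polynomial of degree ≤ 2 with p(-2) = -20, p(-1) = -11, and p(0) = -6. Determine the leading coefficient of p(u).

-2

Write p(u) = au^2 + bu + c. Substituting each data point gives a linear system:
  4a - 2b + c = -20
  a - b + c = -11
  c = -6
Solving the system yields a = -2, b = 3, c = -6.
So p(u) = -2u^2 + 3u - 6.
The leading coefficient is -2.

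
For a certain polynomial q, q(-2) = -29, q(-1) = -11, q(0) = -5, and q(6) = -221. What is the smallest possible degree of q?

Divided differences on the nodes -2, -1, 0, 6:
  order 0: -29  -11  -5  -221
  order 1: 18  6  -36
  order 2: -6  -6
  order 3: 0
The order-2 divided differences are all -6 (nonzero) and every higher order vanishes, so the data lies on a polynomial of degree exactly 2.

2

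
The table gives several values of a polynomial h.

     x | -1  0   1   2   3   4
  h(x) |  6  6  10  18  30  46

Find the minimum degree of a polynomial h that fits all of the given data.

Forward differences of the values at x = -1, 0, 1, 2, 3, 4:
  h  : 6  6  10  18  30  46
  Δ  : 0  4  8  12  16
  Δ^2: 4  4  4  4
  Δ^3: 0  0  0
  Δ^4: 0  0
  Δ^5: 0
The second differences are constant (4) and nonzero, while all higher differences vanish, so the minimal degree is 2.

2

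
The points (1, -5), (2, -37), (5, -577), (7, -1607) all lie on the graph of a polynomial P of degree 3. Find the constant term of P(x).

3

Write P(x) = ax^3 + bx^2 + cx + d. Substituting each data point gives a linear system:
  a + b + c + d = -5
  8a + 4b + 2c + d = -37
  125a + 25b + 5c + d = -577
  343a + 49b + 7c + d = -1607
Solving the system yields a = -5, b = 3, c = -6, d = 3.
So P(x) = -5x³ + 3x² - 6x + 3.
The constant term is 3.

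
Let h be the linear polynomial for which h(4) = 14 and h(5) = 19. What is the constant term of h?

-6

Write h(x) = ax + b. Substituting each data point gives a linear system:
  4a + b = 14
  5a + b = 19
Solving the system yields a = 5, b = -6.
So h(x) = 5x - 6.
The constant term is -6.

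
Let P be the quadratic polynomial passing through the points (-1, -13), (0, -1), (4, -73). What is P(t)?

P(t) = -6t^2 + 6t - 1

Write P(t) = at^2 + bt + c. Substituting each data point gives a linear system:
  a - b + c = -13
  c = -1
  16a + 4b + c = -73
Solving the system yields a = -6, b = 6, c = -1.
So P(t) = -6t^2 + 6t - 1.
Check: P(0) = -1. ✓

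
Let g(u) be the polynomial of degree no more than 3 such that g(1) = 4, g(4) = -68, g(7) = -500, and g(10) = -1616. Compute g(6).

-296

Forward differences of the values at u = 1, 4, 7, 10:
  g  : 4  -68  -500  -1616
  Δ  : -72  -432  -1116
  Δ^2: -360  -684
  Δ^3: -324
The third differences are constant, confirming degree 3.
Interpolating (Newton forward form) and evaluating at u = 6 gives g(6) = -296.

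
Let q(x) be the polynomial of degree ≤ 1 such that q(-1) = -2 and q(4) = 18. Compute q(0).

2

Using the Lagrange interpolation formula with nodes -1, 4:
  L_0(x) = (x - 4) / -5
  L_1(x) = (x + 1) / 5
Then q(x) = -2·L_0(x) + 18·L_1(x).
Expanding and collecting terms gives q(x) = 4x + 2.
Evaluating at x = 0: q(0) = 2.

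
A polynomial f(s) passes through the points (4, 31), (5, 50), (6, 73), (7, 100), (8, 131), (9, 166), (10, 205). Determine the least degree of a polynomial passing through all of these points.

Forward differences of the values at s = 4, 5, 6, 7, 8, 9, 10:
  f  : 31  50  73  100  131  166  205
  Δ  : 19  23  27  31  35  39
  Δ^2: 4  4  4  4  4
  Δ^3: 0  0  0  0
  Δ^4: 0  0  0
  Δ^5: 0  0
  Δ^6: 0
The second differences are constant (4) and nonzero, while all higher differences vanish, so the minimal degree is 2.

2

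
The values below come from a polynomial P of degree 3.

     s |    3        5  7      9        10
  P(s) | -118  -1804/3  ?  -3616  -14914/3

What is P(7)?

-5062/3

The 4 known points determine the degree-3 polynomial uniquely.
Write P(s) = as^3 + bs^2 + cs + d. Substituting each data point gives a linear system:
  27a + 9b + 3c + d = -118
  125a + 25b + 5c + d = -1804/3
  729a + 81b + 9c + d = -3616
  1000a + 100b + 10c + d = -14914/3
Solving the system yields a = -5, b = -1/3, c = 6, d = 2.
So P(s) = -5s³ - (1/3)s² + 6s + 2.
Then P(7) = -5062/3.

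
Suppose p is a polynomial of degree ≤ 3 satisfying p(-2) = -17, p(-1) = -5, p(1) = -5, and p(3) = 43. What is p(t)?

p(t) = 2t^3 - 2t - 5

Write p(t) = at^3 + bt^2 + ct + d. Substituting each data point gives a linear system:
  -8a + 4b - 2c + d = -17
  -a + b - c + d = -5
  a + b + c + d = -5
  27a + 9b + 3c + d = 43
Solving the system yields a = 2, b = 0, c = -2, d = -5.
So p(t) = 2t^3 - 2t - 5.
Check: p(1) = -5. ✓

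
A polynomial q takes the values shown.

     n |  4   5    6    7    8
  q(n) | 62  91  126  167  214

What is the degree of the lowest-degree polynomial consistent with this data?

2

Forward differences of the values at n = 4, 5, 6, 7, 8:
  q  : 62  91  126  167  214
  Δ  : 29  35  41  47
  Δ^2: 6  6  6
  Δ^3: 0  0
  Δ^4: 0
The second differences are constant (6) and nonzero, while all higher differences vanish, so the minimal degree is 2.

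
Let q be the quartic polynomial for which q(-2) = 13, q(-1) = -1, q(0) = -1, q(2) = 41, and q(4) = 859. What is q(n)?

q(n) = 3n^4 + 3n^3 - 5n^2 - 5n - 1

Write q(n) = an^4 + bn^3 + cn^2 + dn + e. Substituting each data point gives a linear system:
  16a - 8b + 4c - 2d + e = 13
  a - b + c - d + e = -1
  e = -1
  16a + 8b + 4c + 2d + e = 41
  256a + 64b + 16c + 4d + e = 859
Solving the system yields a = 3, b = 3, c = -5, d = -5, e = -1.
So q(n) = 3n^4 + 3n^3 - 5n^2 - 5n - 1.
Check: q(2) = 41. ✓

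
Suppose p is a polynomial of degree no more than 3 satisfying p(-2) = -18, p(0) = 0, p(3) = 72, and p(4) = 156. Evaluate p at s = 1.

6

Write p(s) = as^3 + bs^2 + cs + d. Substituting each data point gives a linear system:
  -8a + 4b - 2c + d = -18
  d = 0
  27a + 9b + 3c + d = 72
  64a + 16b + 4c + d = 156
Solving the system yields a = 2, b = 1, c = 3, d = 0.
So p(s) = 2s^3 + s^2 + 3s.
Then p(1) = 6.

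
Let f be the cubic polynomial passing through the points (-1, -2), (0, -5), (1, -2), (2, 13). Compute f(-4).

Write f(n) = an^3 + bn^2 + cn + d. Substituting each data point gives a linear system:
  -a + b - c + d = -2
  d = -5
  a + b + c + d = -2
  8a + 4b + 2c + d = 13
Solving the system yields a = 1, b = 3, c = -1, d = -5.
So f(n) = n³ + 3n² - n - 5.
Then f(-4) = -17.

-17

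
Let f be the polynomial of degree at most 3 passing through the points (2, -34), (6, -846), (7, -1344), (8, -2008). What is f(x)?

Write f(x) = ax^3 + bx^2 + cx + d. Substituting each data point gives a linear system:
  8a + 4b + 2c + d = -34
  216a + 36b + 6c + d = -846
  343a + 49b + 7c + d = -1344
  512a + 64b + 8c + d = -2008
Solving the system yields a = -4, b = 1, c = -3, d = 0.
So f(x) = -4x^3 + x^2 - 3x.
Check: f(6) = -846. ✓

f(x) = -4x^3 + x^2 - 3x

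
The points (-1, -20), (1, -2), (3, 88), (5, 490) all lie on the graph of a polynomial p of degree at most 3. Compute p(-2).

-77

Using the Lagrange interpolation formula with nodes -1, 1, 3, 5:
  L_0(t) = (t - 1)(t - 3)(t - 5) / -48
  L_1(t) = (t + 1)(t - 3)(t - 5) / 16
  L_2(t) = (t + 1)(t - 1)(t - 5) / -16
  L_3(t) = (t + 1)(t - 1)(t - 3) / 48
Then p(t) = -20·L_0(t) - 2·L_1(t) + 88·L_2(t) + 490·L_3(t).
Expanding and collecting terms gives p(t) = 5t^3 - 6t^2 + 4t - 5.
Evaluating at t = -2: p(-2) = -77.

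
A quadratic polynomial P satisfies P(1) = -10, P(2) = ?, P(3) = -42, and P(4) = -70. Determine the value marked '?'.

-22

The 3 known points determine the degree-2 polynomial uniquely.
Write P(x) = ax^2 + bx + c. Substituting each data point gives a linear system:
  a + b + c = -10
  9a + 3b + c = -42
  16a + 4b + c = -70
Solving the system yields a = -4, b = 0, c = -6.
So P(x) = -4x^2 - 6.
Then P(2) = -22.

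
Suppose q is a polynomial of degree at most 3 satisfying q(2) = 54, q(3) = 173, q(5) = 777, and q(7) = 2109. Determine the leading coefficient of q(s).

6

Write q(s) = as^3 + bs^2 + cs + d. Substituting each data point gives a linear system:
  8a + 4b + 2c + d = 54
  27a + 9b + 3c + d = 173
  125a + 25b + 5c + d = 777
  343a + 49b + 7c + d = 2109
Solving the system yields a = 6, b = 1, c = 0, d = 2.
So q(s) = 6s³ + s² + 2.
The leading coefficient is 6.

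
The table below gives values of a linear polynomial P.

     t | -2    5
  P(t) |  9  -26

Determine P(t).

Using the Lagrange interpolation formula with nodes -2, 5:
  L_0(t) = (t - 5) / -7
  L_1(t) = (t + 2) / 7
Then P(t) = 9·L_0(t) - 26·L_1(t).
Expanding and collecting terms gives P(t) = -5t - 1.
Check: P(-2) = 9. ✓

P(t) = -5t - 1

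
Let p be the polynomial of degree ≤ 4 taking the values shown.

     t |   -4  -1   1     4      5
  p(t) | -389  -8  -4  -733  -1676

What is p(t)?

p(t) = -2t^4 - 3t^3 - 3t^2 + 5t - 1

Write p(t) = at^4 + bt^3 + ct^2 + dt + e. Substituting each data point gives a linear system:
  256a - 64b + 16c - 4d + e = -389
  a - b + c - d + e = -8
  a + b + c + d + e = -4
  256a + 64b + 16c + 4d + e = -733
  625a + 125b + 25c + 5d + e = -1676
Solving the system yields a = -2, b = -3, c = -3, d = 5, e = -1.
So p(t) = -2t^4 - 3t^3 - 3t^2 + 5t - 1.
Check: p(5) = -1676. ✓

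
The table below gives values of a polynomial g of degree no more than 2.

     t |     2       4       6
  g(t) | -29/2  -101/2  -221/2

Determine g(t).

g(t) = -3t^2 - 5/2

Write g(t) = at^2 + bt + c. Substituting each data point gives a linear system:
  4a + 2b + c = -29/2
  16a + 4b + c = -101/2
  36a + 6b + c = -221/2
Solving the system yields a = -3, b = 0, c = -5/2.
So g(t) = -3t² - 5/2.
Check: g(2) = -29/2. ✓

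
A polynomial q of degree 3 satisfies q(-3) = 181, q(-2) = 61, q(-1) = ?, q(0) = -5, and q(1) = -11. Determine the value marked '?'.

9

On equispaced nodes a degree-3 polynomial has vanishing fourth forward difference, so
  q(-3) - 4·q(-2) + 6·q(-1) - 4·q(0) + q(1) = 0.
Substituting the known values and solving for q(-1):
  6·q(-1) = 54
  q(-1) = 9.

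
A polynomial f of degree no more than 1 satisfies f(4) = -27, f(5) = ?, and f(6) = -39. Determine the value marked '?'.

-33

On equispaced nodes a degree-1 polynomial has vanishing second forward difference, so
  f(4) - 2·f(5) + f(6) = 0.
Substituting the known values and solving for f(5):
  -2·f(5) = 66
  f(5) = -33.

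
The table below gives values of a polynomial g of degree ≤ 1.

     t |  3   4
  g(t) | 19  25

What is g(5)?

Write g(t) = at + b. Substituting each data point gives a linear system:
  3a + b = 19
  4a + b = 25
Solving the system yields a = 6, b = 1.
So g(t) = 6t + 1.
Then g(5) = 31.

31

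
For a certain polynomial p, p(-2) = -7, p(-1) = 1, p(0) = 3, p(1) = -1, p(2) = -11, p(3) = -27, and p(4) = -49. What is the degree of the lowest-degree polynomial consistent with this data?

2

Forward differences of the values at x = -2, -1, 0, 1, 2, 3, 4:
  p  : -7  1  3  -1  -11  -27  -49
  Δ  : 8  2  -4  -10  -16  -22
  Δ^2: -6  -6  -6  -6  -6
  Δ^3: 0  0  0  0
  Δ^4: 0  0  0
  Δ^5: 0  0
  Δ^6: 0
The second differences are constant (-6) and nonzero, while all higher differences vanish, so the minimal degree is 2.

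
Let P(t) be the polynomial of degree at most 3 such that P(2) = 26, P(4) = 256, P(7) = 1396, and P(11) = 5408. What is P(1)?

-2

Using the Lagrange interpolation formula with nodes 2, 4, 7, 11:
  L_0(t) = (t - 4)(t - 7)(t - 11) / -90
  L_1(t) = (t - 2)(t - 7)(t - 11) / 42
  L_2(t) = (t - 2)(t - 4)(t - 11) / -60
  L_3(t) = (t - 2)(t - 4)(t - 7) / 252
Then P(t) = 26·L_0(t) + 256·L_1(t) + 1396·L_2(t) + 5408·L_3(t).
Expanding and collecting terms gives P(t) = 4t³ + t² - 3t - 4.
Evaluating at t = 1: P(1) = -2.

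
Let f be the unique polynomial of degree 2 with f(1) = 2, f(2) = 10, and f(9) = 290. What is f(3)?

26

Write f(x) = ax^2 + bx + c. Substituting each data point gives a linear system:
  a + b + c = 2
  4a + 2b + c = 10
  81a + 9b + c = 290
Solving the system yields a = 4, b = -4, c = 2.
So f(x) = 4x^2 - 4x + 2.
Then f(3) = 26.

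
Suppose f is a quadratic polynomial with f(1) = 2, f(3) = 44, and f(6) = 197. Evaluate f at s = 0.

-1

Using the Lagrange interpolation formula with nodes 1, 3, 6:
  L_0(s) = (s - 3)(s - 6) / 10
  L_1(s) = (s - 1)(s - 6) / -6
  L_2(s) = (s - 1)(s - 3) / 15
Then f(s) = 2·L_0(s) + 44·L_1(s) + 197·L_2(s).
Expanding and collecting terms gives f(s) = 6s^2 - 3s - 1.
Evaluating at s = 0: f(0) = -1.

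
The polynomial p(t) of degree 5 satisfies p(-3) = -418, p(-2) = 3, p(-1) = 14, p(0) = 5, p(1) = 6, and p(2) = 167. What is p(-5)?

Using the Lagrange interpolation formula with nodes -3, -2, -1, 0, 1, 2:
  L_0(t) = (t + 2)(t + 1)t(t - 1)(t - 2) / -120
  L_1(t) = (t + 3)(t + 1)t(t - 1)(t - 2) / 24
  L_2(t) = (t + 3)(t + 2)t(t - 1)(t - 2) / -12
  L_3(t) = (t + 3)(t + 2)(t + 1)(t - 1)(t - 2) / 12
  L_4(t) = (t + 3)(t + 2)(t + 1)t(t - 2) / -24
  L_5(t) = (t + 3)(t + 2)(t + 1)t(t - 1) / 120
Then p(t) = -418·L_0(t) + 3·L_1(t) + 14·L_2(t) + 5·L_3(t) + 6·L_4(t) + 167·L_5(t).
Expanding and collecting terms gives p(t) = 4t^5 + 5t^4 - 5t^3 - 3t + 5.
Evaluating at t = -5: p(-5) = -8730.

-8730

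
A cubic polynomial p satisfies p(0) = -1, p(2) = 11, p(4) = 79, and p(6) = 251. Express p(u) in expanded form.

p(u) = u^3 + u^2 - 1

Write p(u) = au^3 + bu^2 + cu + d. Substituting each data point gives a linear system:
  d = -1
  8a + 4b + 2c + d = 11
  64a + 16b + 4c + d = 79
  216a + 36b + 6c + d = 251
Solving the system yields a = 1, b = 1, c = 0, d = -1.
So p(u) = u^3 + u^2 - 1.
Check: p(4) = 79. ✓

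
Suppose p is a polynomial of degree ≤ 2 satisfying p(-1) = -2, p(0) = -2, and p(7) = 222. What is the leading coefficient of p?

Write p(t) = at^2 + bt + c. Substituting each data point gives a linear system:
  a - b + c = -2
  c = -2
  49a + 7b + c = 222
Solving the system yields a = 4, b = 4, c = -2.
So p(t) = 4t^2 + 4t - 2.
The leading coefficient is 4.

4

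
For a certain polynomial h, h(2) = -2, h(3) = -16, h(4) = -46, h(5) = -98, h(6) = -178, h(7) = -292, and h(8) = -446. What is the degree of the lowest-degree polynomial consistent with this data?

3

Forward differences of the values at u = 2, 3, 4, 5, 6, 7, 8:
  h  : -2  -16  -46  -98  -178  -292  -446
  Δ  : -14  -30  -52  -80  -114  -154
  Δ^2: -16  -22  -28  -34  -40
  Δ^3: -6  -6  -6  -6
  Δ^4: 0  0  0
  Δ^5: 0  0
  Δ^6: 0
The third differences are constant (-6) and nonzero, while all higher differences vanish, so the minimal degree is 3.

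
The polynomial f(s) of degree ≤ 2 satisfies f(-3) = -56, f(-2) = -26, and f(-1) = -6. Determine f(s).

Write f(s) = as^2 + bs + c. Substituting each data point gives a linear system:
  9a - 3b + c = -56
  4a - 2b + c = -26
  a - b + c = -6
Solving the system yields a = -5, b = 5, c = 4.
So f(s) = -5s² + 5s + 4.
Check: f(-3) = -56. ✓

f(s) = -5s^2 + 5s + 4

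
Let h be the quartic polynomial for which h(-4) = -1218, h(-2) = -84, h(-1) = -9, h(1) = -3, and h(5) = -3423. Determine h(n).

h(n) = -5n^4 - 2n^3 - 3n^2 + 5n + 2

Write h(n) = an^4 + bn^3 + cn^2 + dn + e. Substituting each data point gives a linear system:
  256a - 64b + 16c - 4d + e = -1218
  16a - 8b + 4c - 2d + e = -84
  a - b + c - d + e = -9
  a + b + c + d + e = -3
  625a + 125b + 25c + 5d + e = -3423
Solving the system yields a = -5, b = -2, c = -3, d = 5, e = 2.
So h(n) = -5n^4 - 2n^3 - 3n^2 + 5n + 2.
Check: h(-1) = -9. ✓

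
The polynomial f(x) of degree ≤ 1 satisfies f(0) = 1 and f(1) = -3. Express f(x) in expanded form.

f(x) = -4x + 1

Write f(x) = ax + b. Substituting each data point gives a linear system:
  b = 1
  a + b = -3
Solving the system yields a = -4, b = 1.
So f(x) = -4x + 1.
Check: f(0) = 1. ✓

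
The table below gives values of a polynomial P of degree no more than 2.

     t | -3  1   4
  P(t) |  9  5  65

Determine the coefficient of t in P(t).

Write P(t) = at^2 + bt + c. Substituting each data point gives a linear system:
  9a - 3b + c = 9
  a + b + c = 5
  16a + 4b + c = 65
Solving the system yields a = 3, b = 5, c = -3.
So P(t) = 3t^2 + 5t - 3.
The coefficient of t is 5.

5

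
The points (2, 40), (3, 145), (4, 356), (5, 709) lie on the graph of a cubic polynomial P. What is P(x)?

P(x) = 6x^3 - x^2 - 4x + 4

Write P(x) = ax^3 + bx^2 + cx + d. Substituting each data point gives a linear system:
  8a + 4b + 2c + d = 40
  27a + 9b + 3c + d = 145
  64a + 16b + 4c + d = 356
  125a + 25b + 5c + d = 709
Solving the system yields a = 6, b = -1, c = -4, d = 4.
So P(x) = 6x^3 - x^2 - 4x + 4.
Check: P(3) = 145. ✓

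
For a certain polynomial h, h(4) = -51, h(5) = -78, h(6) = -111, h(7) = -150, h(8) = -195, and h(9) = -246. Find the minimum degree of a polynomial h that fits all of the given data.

Forward differences of the values at u = 4, 5, 6, 7, 8, 9:
  h  : -51  -78  -111  -150  -195  -246
  Δ  : -27  -33  -39  -45  -51
  Δ^2: -6  -6  -6  -6
  Δ^3: 0  0  0
  Δ^4: 0  0
  Δ^5: 0
The second differences are constant (-6) and nonzero, while all higher differences vanish, so the minimal degree is 2.

2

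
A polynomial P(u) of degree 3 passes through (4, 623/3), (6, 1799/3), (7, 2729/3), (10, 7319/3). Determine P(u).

Using the Lagrange interpolation formula with nodes 4, 6, 7, 10:
  L_0(u) = (u - 6)(u - 7)(u - 10) / -36
  L_1(u) = (u - 4)(u - 7)(u - 10) / 8
  L_2(u) = (u - 4)(u - 6)(u - 10) / -9
  L_3(u) = (u - 4)(u - 6)(u - 7) / 72
Then P(u) = 623/3·L_0(u) + 1799/3·L_1(u) + 2729/3·L_2(u) + 7319/3·L_3(u).
Expanding and collecting terms gives P(u) = 2u³ + 4u² + 4u - 1/3.
Check: P(7) = 2729/3. ✓

P(u) = 2u^3 + 4u^2 + 4u - 1/3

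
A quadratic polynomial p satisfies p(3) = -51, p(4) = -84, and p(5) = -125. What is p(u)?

Using the Lagrange interpolation formula with nodes 3, 4, 5:
  L_0(u) = (u - 4)(u - 5) / 2
  L_1(u) = (u - 3)(u - 5) / -1
  L_2(u) = (u - 3)(u - 4) / 2
Then p(u) = -51·L_0(u) - 84·L_1(u) - 125·L_2(u).
Expanding and collecting terms gives p(u) = -4u^2 - 5u.
Check: p(3) = -51. ✓

p(u) = -4u^2 - 5u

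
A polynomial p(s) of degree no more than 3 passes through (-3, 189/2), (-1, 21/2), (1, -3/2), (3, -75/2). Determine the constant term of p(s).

Write p(s) = as^3 + bs^2 + cs + d. Substituting each data point gives a linear system:
  -27a + 9b - 3c + d = 189/2
  -a + b - c + d = 21/2
  a + b + c + d = -3/2
  27a + 9b + 3c + d = -75/2
Solving the system yields a = -2, b = 3, c = -4, d = 3/2.
So p(s) = -2s³ + 3s² - 4s + 3/2.
The constant term is 3/2.

3/2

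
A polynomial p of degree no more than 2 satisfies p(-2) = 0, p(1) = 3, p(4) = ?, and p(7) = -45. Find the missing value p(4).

On equispaced nodes a degree-2 polynomial has vanishing third forward difference, so
  - p(-2) + 3·p(1) - 3·p(4) + p(7) = 0.
Substituting the known values and solving for p(4):
  -3·p(4) = 36
  p(4) = -12.

-12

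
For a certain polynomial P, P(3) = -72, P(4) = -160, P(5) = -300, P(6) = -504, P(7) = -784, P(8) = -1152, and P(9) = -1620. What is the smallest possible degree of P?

Forward differences of the values at s = 3, 4, 5, 6, 7, 8, 9:
  P  : -72  -160  -300  -504  -784  -1152  -1620
  Δ  : -88  -140  -204  -280  -368  -468
  Δ^2: -52  -64  -76  -88  -100
  Δ^3: -12  -12  -12  -12
  Δ^4: 0  0  0
  Δ^5: 0  0
  Δ^6: 0
The third differences are constant (-12) and nonzero, while all higher differences vanish, so the minimal degree is 3.

3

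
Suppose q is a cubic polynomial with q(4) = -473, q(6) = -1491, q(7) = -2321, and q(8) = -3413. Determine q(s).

q(s) = -6s^3 - 5s^2 - 3s + 3

Write q(s) = as^3 + bs^2 + cs + d. Substituting each data point gives a linear system:
  64a + 16b + 4c + d = -473
  216a + 36b + 6c + d = -1491
  343a + 49b + 7c + d = -2321
  512a + 64b + 8c + d = -3413
Solving the system yields a = -6, b = -5, c = -3, d = 3.
So q(s) = -6s^3 - 5s^2 - 3s + 3.
Check: q(7) = -2321. ✓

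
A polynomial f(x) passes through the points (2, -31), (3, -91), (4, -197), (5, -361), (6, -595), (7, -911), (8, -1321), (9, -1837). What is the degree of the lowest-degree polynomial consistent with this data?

3

Forward differences of the values at x = 2, 3, 4, 5, 6, 7, 8, 9:
  f  : -31  -91  -197  -361  -595  -911  -1321  -1837
  Δ  : -60  -106  -164  -234  -316  -410  -516
  Δ^2: -46  -58  -70  -82  -94  -106
  Δ^3: -12  -12  -12  -12  -12
  Δ^4: 0  0  0  0
  Δ^5: 0  0  0
  Δ^6: 0  0
  Δ^7: 0
The third differences are constant (-12) and nonzero, while all higher differences vanish, so the minimal degree is 3.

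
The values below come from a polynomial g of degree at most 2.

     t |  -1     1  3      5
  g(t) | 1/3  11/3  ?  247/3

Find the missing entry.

31

On equispaced nodes a degree-2 polynomial has vanishing third forward difference, so
  - g(-1) + 3·g(1) - 3·g(3) + g(5) = 0.
Substituting the known values and solving for g(3):
  -3·g(3) = -93
  g(3) = 31.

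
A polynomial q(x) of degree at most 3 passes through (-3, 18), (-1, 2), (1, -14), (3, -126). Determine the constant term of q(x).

0

Write q(x) = ax^3 + bx^2 + cx + d. Substituting each data point gives a linear system:
  -27a + 9b - 3c + d = 18
  -a + b - c + d = 2
  a + b + c + d = -14
  27a + 9b + 3c + d = -126
Solving the system yields a = -2, b = -6, c = -6, d = 0.
So q(x) = -2x^3 - 6x^2 - 6x.
The constant term is 0.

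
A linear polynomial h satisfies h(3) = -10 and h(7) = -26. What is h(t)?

h(t) = -4t + 2

Write h(t) = at + b. Substituting each data point gives a linear system:
  3a + b = -10
  7a + b = -26
Solving the system yields a = -4, b = 2.
So h(t) = -4t + 2.
Check: h(3) = -10. ✓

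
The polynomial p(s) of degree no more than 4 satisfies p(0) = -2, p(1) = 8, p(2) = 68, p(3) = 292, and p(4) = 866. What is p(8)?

Write p(s) = as^4 + bs^3 + cs^2 + ds + e. Substituting each data point gives a linear system:
  e = -2
  a + b + c + d + e = 8
  16a + 8b + 4c + 2d + e = 68
  81a + 27b + 9c + 3d + e = 292
  256a + 64b + 16c + 4d + e = 866
Solving the system yields a = 3, b = 1, c = 1, d = 5, e = -2.
So p(s) = 3s^4 + s^3 + s^2 + 5s - 2.
Then p(8) = 12902.

12902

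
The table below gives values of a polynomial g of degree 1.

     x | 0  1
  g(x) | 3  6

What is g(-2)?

Write g(x) = ax + b. Substituting each data point gives a linear system:
  b = 3
  a + b = 6
Solving the system yields a = 3, b = 3.
So g(x) = 3x + 3.
Then g(-2) = -3.

-3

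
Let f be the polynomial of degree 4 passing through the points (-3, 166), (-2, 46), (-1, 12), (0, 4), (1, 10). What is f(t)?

Write f(t) = at^4 + bt^3 + ct^2 + dt + e. Substituting each data point gives a linear system:
  81a - 27b + 9c - 3d + e = 166
  16a - 8b + 4c - 2d + e = 46
  a - b + c - d + e = 12
  e = 4
  a + b + c + d + e = 10
Solving the system yields a = 2, b = 2, c = 5, d = -3, e = 4.
So f(t) = 2t⁴ + 2t³ + 5t² - 3t + 4.
Check: f(0) = 4. ✓

f(t) = 2t^4 + 2t^3 + 5t^2 - 3t + 4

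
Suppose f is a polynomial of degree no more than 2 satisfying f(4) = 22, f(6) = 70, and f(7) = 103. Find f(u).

Using the Lagrange interpolation formula with nodes 4, 6, 7:
  L_0(u) = (u - 6)(u - 7) / 6
  L_1(u) = (u - 4)(u - 7) / -2
  L_2(u) = (u - 4)(u - 6) / 3
Then f(u) = 22·L_0(u) + 70·L_1(u) + 103·L_2(u).
Expanding and collecting terms gives f(u) = 3u^2 - 6u - 2.
Check: f(4) = 22. ✓

f(u) = 3u^2 - 6u - 2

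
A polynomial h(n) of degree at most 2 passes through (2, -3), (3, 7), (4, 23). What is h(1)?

-7

Using the Lagrange interpolation formula with nodes 2, 3, 4:
  L_0(n) = (n - 3)(n - 4) / 2
  L_1(n) = (n - 2)(n - 4) / -1
  L_2(n) = (n - 2)(n - 3) / 2
Then h(n) = -3·L_0(n) + 7·L_1(n) + 23·L_2(n).
Expanding and collecting terms gives h(n) = 3n^2 - 5n - 5.
Evaluating at n = 1: h(1) = -7.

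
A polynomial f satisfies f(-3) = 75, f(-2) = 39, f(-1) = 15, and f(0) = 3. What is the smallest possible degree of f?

Forward differences of the values at s = -3, -2, -1, 0:
  f  : 75  39  15  3
  Δ  : -36  -24  -12
  Δ^2: 12  12
  Δ^3: 0
The second differences are constant (12) and nonzero, while all higher differences vanish, so the minimal degree is 2.

2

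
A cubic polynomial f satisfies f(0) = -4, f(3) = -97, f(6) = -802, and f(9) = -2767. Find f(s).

f(s) = -4s^3 + 2s^2 - s - 4

Write f(s) = as^3 + bs^2 + cs + d. Substituting each data point gives a linear system:
  d = -4
  27a + 9b + 3c + d = -97
  216a + 36b + 6c + d = -802
  729a + 81b + 9c + d = -2767
Solving the system yields a = -4, b = 2, c = -1, d = -4.
So f(s) = -4s^3 + 2s^2 - s - 4.
Check: f(9) = -2767. ✓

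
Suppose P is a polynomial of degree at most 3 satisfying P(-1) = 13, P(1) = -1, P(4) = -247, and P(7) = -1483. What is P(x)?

P(x) = -5x^3 + 5x^2 - 2x + 1

Using the Lagrange interpolation formula with nodes -1, 1, 4, 7:
  L_0(x) = (x - 1)(x - 4)(x - 7) / -80
  L_1(x) = (x + 1)(x - 4)(x - 7) / 36
  L_2(x) = (x + 1)(x - 1)(x - 7) / -45
  L_3(x) = (x + 1)(x - 1)(x - 4) / 144
Then P(x) = 13·L_0(x) - 1·L_1(x) - 247·L_2(x) - 1483·L_3(x).
Expanding and collecting terms gives P(x) = -5x^3 + 5x^2 - 2x + 1.
Check: P(7) = -1483. ✓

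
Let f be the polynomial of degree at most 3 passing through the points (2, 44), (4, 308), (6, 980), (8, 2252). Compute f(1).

5

Write f(x) = ax^3 + bx^2 + cx + d. Substituting each data point gives a linear system:
  8a + 4b + 2c + d = 44
  64a + 16b + 4c + d = 308
  216a + 36b + 6c + d = 980
  512a + 64b + 8c + d = 2252
Solving the system yields a = 4, b = 3, c = 2, d = -4.
So f(x) = 4x³ + 3x² + 2x - 4.
Then f(1) = 5.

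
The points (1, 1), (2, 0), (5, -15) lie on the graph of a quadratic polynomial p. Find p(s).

p(s) = -s^2 + 2s

Write p(s) = as^2 + bs + c. Substituting each data point gives a linear system:
  a + b + c = 1
  4a + 2b + c = 0
  25a + 5b + c = -15
Solving the system yields a = -1, b = 2, c = 0.
So p(s) = -s^2 + 2s.
Check: p(2) = 0. ✓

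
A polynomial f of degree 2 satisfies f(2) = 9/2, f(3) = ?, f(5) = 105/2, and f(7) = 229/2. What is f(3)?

The 3 known points determine the degree-2 polynomial uniquely.
Write f(x) = ax^2 + bx + c. Substituting each data point gives a linear system:
  4a + 2b + c = 9/2
  25a + 5b + c = 105/2
  49a + 7b + c = 229/2
Solving the system yields a = 3, b = -5, c = 5/2.
So f(x) = 3x² - 5x + 5/2.
Then f(3) = 29/2.

29/2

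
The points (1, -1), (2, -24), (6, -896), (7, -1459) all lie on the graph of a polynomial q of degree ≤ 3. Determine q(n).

Using the Lagrange interpolation formula with nodes 1, 2, 6, 7:
  L_0(n) = (n - 2)(n - 6)(n - 7) / -30
  L_1(n) = (n - 1)(n - 6)(n - 7) / 20
  L_2(n) = (n - 1)(n - 2)(n - 7) / -20
  L_3(n) = (n - 1)(n - 2)(n - 6) / 30
Then q(n) = -1·L_0(n) - 24·L_1(n) - 896·L_2(n) - 1459·L_3(n).
Expanding and collecting terms gives q(n) = -5n³ + 6n² - 6n + 4.
Check: q(7) = -1459. ✓

q(n) = -5n^3 + 6n^2 - 6n + 4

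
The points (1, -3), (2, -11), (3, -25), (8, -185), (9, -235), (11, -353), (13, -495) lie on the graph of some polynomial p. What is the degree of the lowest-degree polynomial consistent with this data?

Divided differences on the nodes 1, 2, 3, 8, 9, 11, 13:
  order 0: -3  -11  -25  -185  -235  -353  -495
  order 1: -8  -14  -32  -50  -59  -71
  order 2: -3  -3  -3  -3  -3
  order 3: 0  0  0  0
  order 4: 0  0  0
  order 5: 0  0
  order 6: 0
The order-2 divided differences are all -3 (nonzero) and every higher order vanishes, so the data lies on a polynomial of degree exactly 2.

2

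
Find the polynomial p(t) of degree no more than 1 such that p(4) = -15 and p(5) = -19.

Write p(t) = at + b. Substituting each data point gives a linear system:
  4a + b = -15
  5a + b = -19
Solving the system yields a = -4, b = 1.
So p(t) = -4t + 1.
Check: p(4) = -15. ✓

p(t) = -4t + 1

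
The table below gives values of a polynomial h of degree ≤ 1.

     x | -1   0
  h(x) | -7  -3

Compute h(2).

5

Using the Lagrange interpolation formula with nodes -1, 0:
  L_0(x) = x / -1
  L_1(x) = (x + 1) / 1
Then h(x) = -7·L_0(x) - 3·L_1(x).
Expanding and collecting terms gives h(x) = 4x - 3.
Evaluating at x = 2: h(2) = 5.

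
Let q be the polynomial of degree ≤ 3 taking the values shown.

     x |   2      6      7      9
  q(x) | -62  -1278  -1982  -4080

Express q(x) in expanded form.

q(x) = -5x^3 - 5x^2 - 4x + 6

Using the Lagrange interpolation formula with nodes 2, 6, 7, 9:
  L_0(x) = (x - 6)(x - 7)(x - 9) / -140
  L_1(x) = (x - 2)(x - 7)(x - 9) / 12
  L_2(x) = (x - 2)(x - 6)(x - 9) / -10
  L_3(x) = (x - 2)(x - 6)(x - 7) / 42
Then q(x) = -62·L_0(x) - 1278·L_1(x) - 1982·L_2(x) - 4080·L_3(x).
Expanding and collecting terms gives q(x) = -5x^3 - 5x^2 - 4x + 6.
Check: q(9) = -4080. ✓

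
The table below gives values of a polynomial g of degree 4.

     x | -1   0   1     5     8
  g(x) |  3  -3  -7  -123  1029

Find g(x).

g(x) = x^4 - 6x^3 + x - 3

Using the Lagrange interpolation formula with nodes -1, 0, 1, 5, 8:
  L_0(x) = x(x - 1)(x - 5)(x - 8) / 108
  L_1(x) = (x + 1)(x - 1)(x - 5)(x - 8) / -40
  L_2(x) = (x + 1)x(x - 5)(x - 8) / 56
  L_3(x) = (x + 1)x(x - 1)(x - 8) / -360
  L_4(x) = (x + 1)x(x - 1)(x - 5) / 1512
Then g(x) = 3·L_0(x) - 3·L_1(x) - 7·L_2(x) - 123·L_3(x) + 1029·L_4(x).
Expanding and collecting terms gives g(x) = x^4 - 6x^3 + x - 3.
Check: g(0) = -3. ✓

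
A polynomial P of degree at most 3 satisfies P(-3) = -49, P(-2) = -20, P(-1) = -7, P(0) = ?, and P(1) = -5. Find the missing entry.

-4

The 4 known points determine the degree-3 polynomial uniquely.
Write P(x) = ax^3 + bx^2 + cx + d. Substituting each data point gives a linear system:
  -27a + 9b - 3c + d = -49
  -8a + 4b - 2c + d = -20
  -a + b - c + d = -7
  a + b + c + d = -5
Solving the system yields a = 1, b = -2, c = 0, d = -4.
So P(x) = x^3 - 2x^2 - 4.
Then P(0) = -4.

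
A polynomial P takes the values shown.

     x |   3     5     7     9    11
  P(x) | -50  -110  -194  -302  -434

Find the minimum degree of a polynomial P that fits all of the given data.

Forward differences of the values at x = 3, 5, 7, 9, 11:
  P  : -50  -110  -194  -302  -434
  Δ  : -60  -84  -108  -132
  Δ^2: -24  -24  -24
  Δ^3: 0  0
  Δ^4: 0
The second differences are constant (-24) and nonzero, while all higher differences vanish, so the minimal degree is 2.

2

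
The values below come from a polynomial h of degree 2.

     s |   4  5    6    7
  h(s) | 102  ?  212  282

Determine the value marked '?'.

152

On equispaced nodes a degree-2 polynomial has vanishing third forward difference, so
  - h(4) + 3·h(5) - 3·h(6) + h(7) = 0.
Substituting the known values and solving for h(5):
  3·h(5) = 456
  h(5) = 152.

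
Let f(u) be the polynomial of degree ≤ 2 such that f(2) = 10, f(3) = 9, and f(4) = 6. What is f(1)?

9

Using the Lagrange interpolation formula with nodes 2, 3, 4:
  L_0(u) = (u - 3)(u - 4) / 2
  L_1(u) = (u - 2)(u - 4) / -1
  L_2(u) = (u - 2)(u - 3) / 2
Then f(u) = 10·L_0(u) + 9·L_1(u) + 6·L_2(u).
Expanding and collecting terms gives f(u) = -u^2 + 4u + 6.
Evaluating at u = 1: f(1) = 9.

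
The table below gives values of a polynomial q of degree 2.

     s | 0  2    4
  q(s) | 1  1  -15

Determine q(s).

Using the Lagrange interpolation formula with nodes 0, 2, 4:
  L_0(s) = (s - 2)(s - 4) / 8
  L_1(s) = s(s - 4) / -4
  L_2(s) = s(s - 2) / 8
Then q(s) = 1·L_0(s) + 1·L_1(s) - 15·L_2(s).
Expanding and collecting terms gives q(s) = -2s^2 + 4s + 1.
Check: q(4) = -15. ✓

q(s) = -2s^2 + 4s + 1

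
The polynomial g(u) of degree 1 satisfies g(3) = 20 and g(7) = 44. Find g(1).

Write g(u) = au + b. Substituting each data point gives a linear system:
  3a + b = 20
  7a + b = 44
Solving the system yields a = 6, b = 2.
So g(u) = 6u + 2.
Then g(1) = 8.

8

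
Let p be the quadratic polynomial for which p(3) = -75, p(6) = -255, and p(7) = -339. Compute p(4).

-123

Write p(u) = au^2 + bu + c. Substituting each data point gives a linear system:
  9a + 3b + c = -75
  36a + 6b + c = -255
  49a + 7b + c = -339
Solving the system yields a = -6, b = -6, c = -3.
So p(u) = -6u^2 - 6u - 3.
Then p(4) = -123.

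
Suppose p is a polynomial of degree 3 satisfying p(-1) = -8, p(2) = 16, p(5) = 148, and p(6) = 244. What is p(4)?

Write p(n) = an^3 + bn^2 + cn + d. Substituting each data point gives a linear system:
  -a + b - c + d = -8
  8a + 4b + 2c + d = 16
  125a + 25b + 5c + d = 148
  216a + 36b + 6c + d = 244
Solving the system yields a = 1, b = 0, c = 5, d = -2.
So p(n) = n^3 + 5n - 2.
Then p(4) = 82.

82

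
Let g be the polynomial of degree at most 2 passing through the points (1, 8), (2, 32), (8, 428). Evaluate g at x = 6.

Using the Lagrange interpolation formula with nodes 1, 2, 8:
  L_0(x) = (x - 2)(x - 8) / 7
  L_1(x) = (x - 1)(x - 8) / -6
  L_2(x) = (x - 1)(x - 2) / 42
Then g(x) = 8·L_0(x) + 32·L_1(x) + 428·L_2(x).
Expanding and collecting terms gives g(x) = 6x^2 + 6x - 4.
Evaluating at x = 6: g(6) = 248.

248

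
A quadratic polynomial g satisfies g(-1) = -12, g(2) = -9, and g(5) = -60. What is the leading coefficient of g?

-3

Write g(u) = au^2 + bu + c. Substituting each data point gives a linear system:
  a - b + c = -12
  4a + 2b + c = -9
  25a + 5b + c = -60
Solving the system yields a = -3, b = 4, c = -5.
So g(u) = -3u^2 + 4u - 5.
The leading coefficient is -3.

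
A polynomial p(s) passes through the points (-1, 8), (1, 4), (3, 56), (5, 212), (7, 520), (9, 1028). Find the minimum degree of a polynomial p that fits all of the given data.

3

Forward differences of the values at s = -1, 1, 3, 5, 7, 9:
  p  : 8  4  56  212  520  1028
  Δ  : -4  52  156  308  508
  Δ^2: 56  104  152  200
  Δ^3: 48  48  48
  Δ^4: 0  0
  Δ^5: 0
The third differences are constant (48) and nonzero, while all higher differences vanish, so the minimal degree is 3.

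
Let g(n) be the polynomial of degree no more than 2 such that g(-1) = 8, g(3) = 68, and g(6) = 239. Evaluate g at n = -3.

50

Using the Lagrange interpolation formula with nodes -1, 3, 6:
  L_0(n) = (n - 3)(n - 6) / 28
  L_1(n) = (n + 1)(n - 6) / -12
  L_2(n) = (n + 1)(n - 3) / 21
Then g(n) = 8·L_0(n) + 68·L_1(n) + 239·L_2(n).
Expanding and collecting terms gives g(n) = 6n^2 + 3n + 5.
Evaluating at n = -3: g(-3) = 50.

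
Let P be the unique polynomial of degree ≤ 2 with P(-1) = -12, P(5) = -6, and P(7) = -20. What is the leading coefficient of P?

-1

Write P(x) = ax^2 + bx + c. Substituting each data point gives a linear system:
  a - b + c = -12
  25a + 5b + c = -6
  49a + 7b + c = -20
Solving the system yields a = -1, b = 5, c = -6.
So P(x) = -x² + 5x - 6.
The leading coefficient is -1.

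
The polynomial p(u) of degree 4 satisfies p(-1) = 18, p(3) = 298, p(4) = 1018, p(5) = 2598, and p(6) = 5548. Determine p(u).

Write p(u) = au^4 + bu^3 + cu^2 + du + e. Substituting each data point gives a linear system:
  a - b + c - d + e = 18
  81a + 27b + 9c + 3d + e = 298
  256a + 64b + 16c + 4d + e = 1018
  625a + 125b + 25c + 5d + e = 2598
  1296a + 216b + 36c + 6d + e = 5548
Solving the system yields a = 5, b = -5, c = 5, d = -5, e = -2.
So p(u) = 5u^4 - 5u^3 + 5u^2 - 5u - 2.
Check: p(3) = 298. ✓

p(u) = 5u^4 - 5u^3 + 5u^2 - 5u - 2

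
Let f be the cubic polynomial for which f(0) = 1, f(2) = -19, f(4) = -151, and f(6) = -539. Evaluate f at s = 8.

-1327

Using the Lagrange interpolation formula with nodes 0, 2, 4, 6:
  L_0(s) = (s - 2)(s - 4)(s - 6) / -48
  L_1(s) = s(s - 4)(s - 6) / 16
  L_2(s) = s(s - 2)(s - 6) / -16
  L_3(s) = s(s - 2)(s - 4) / 48
Then f(s) = 1·L_0(s) - 19·L_1(s) - 151·L_2(s) - 539·L_3(s).
Expanding and collecting terms gives f(s) = -3s³ + 4s² - 6s + 1.
Evaluating at s = 8: f(8) = -1327.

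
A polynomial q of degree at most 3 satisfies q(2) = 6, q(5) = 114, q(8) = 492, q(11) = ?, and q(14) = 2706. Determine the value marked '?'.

1302

The 4 known points determine the degree-3 polynomial uniquely.
Write q(n) = an^3 + bn^2 + cn + d. Substituting each data point gives a linear system:
  8a + 4b + 2c + d = 6
  125a + 25b + 5c + d = 114
  512a + 64b + 8c + d = 492
  2744a + 196b + 14c + d = 2706
Solving the system yields a = 1, b = 0, c = -3, d = 4.
So q(n) = n^3 - 3n + 4.
Then q(11) = 1302.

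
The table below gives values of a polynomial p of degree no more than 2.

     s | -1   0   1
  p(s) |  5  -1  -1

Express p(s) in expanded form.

Write p(s) = as^2 + bs + c. Substituting each data point gives a linear system:
  a - b + c = 5
  c = -1
  a + b + c = -1
Solving the system yields a = 3, b = -3, c = -1.
So p(s) = 3s^2 - 3s - 1.
Check: p(1) = -1. ✓

p(s) = 3s^2 - 3s - 1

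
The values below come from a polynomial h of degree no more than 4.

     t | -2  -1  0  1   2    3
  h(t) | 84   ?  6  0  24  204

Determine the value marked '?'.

12

The 5 known points determine the degree-4 polynomial uniquely.
Write h(t) = at^4 + bt^3 + ct^2 + dt + e. Substituting each data point gives a linear system:
  16a - 8b + 4c - 2d + e = 84
  e = 6
  a + b + c + d + e = 0
  16a + 8b + 4c + 2d + e = 24
  81a + 27b + 9c + 3d + e = 204
Solving the system yields a = 4, b = -3, c = -4, d = -3, e = 6.
So h(t) = 4t⁴ - 3t³ - 4t² - 3t + 6.
Then h(-1) = 12.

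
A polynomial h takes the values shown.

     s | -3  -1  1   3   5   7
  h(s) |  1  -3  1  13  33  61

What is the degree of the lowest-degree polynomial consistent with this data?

Forward differences of the values at s = -3, -1, 1, 3, 5, 7:
  h  : 1  -3  1  13  33  61
  Δ  : -4  4  12  20  28
  Δ^2: 8  8  8  8
  Δ^3: 0  0  0
  Δ^4: 0  0
  Δ^5: 0
The second differences are constant (8) and nonzero, while all higher differences vanish, so the minimal degree is 2.

2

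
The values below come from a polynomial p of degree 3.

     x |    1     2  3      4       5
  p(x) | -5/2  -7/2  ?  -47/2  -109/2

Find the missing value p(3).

On equispaced nodes a degree-3 polynomial has vanishing fourth forward difference, so
  p(1) - 4·p(2) + 6·p(3) - 4·p(4) + p(5) = 0.
Substituting the known values and solving for p(3):
  6·p(3) = -51
  p(3) = -17/2.

-17/2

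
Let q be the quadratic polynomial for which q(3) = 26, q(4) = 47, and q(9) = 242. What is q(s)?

Write q(s) = as^2 + bs + c. Substituting each data point gives a linear system:
  9a + 3b + c = 26
  16a + 4b + c = 47
  81a + 9b + c = 242
Solving the system yields a = 3, b = 0, c = -1.
So q(s) = 3s^2 - 1.
Check: q(4) = 47. ✓

q(s) = 3s^2 - 1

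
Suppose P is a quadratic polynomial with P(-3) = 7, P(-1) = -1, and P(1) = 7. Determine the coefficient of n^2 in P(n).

Write P(n) = an^2 + bn + c. Substituting each data point gives a linear system:
  9a - 3b + c = 7
  a - b + c = -1
  a + b + c = 7
Solving the system yields a = 2, b = 4, c = 1.
So P(n) = 2n^2 + 4n + 1.
The leading coefficient is 2.

2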